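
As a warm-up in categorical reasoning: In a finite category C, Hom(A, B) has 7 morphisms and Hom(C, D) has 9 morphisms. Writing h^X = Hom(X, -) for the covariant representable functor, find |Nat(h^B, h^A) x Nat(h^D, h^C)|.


By the Yoneda lemma, Nat(h^B, h^A) is isomorphic to Hom(A, B),
so |Nat(h^B, h^A)| = |Hom(A, B)| and |Nat(h^D, h^C)| = |Hom(C, D)|.
|Hom(A, B)| = 7, |Hom(C, D)| = 9.
|Nat(h^B, h^A) x Nat(h^D, h^C)| = 7 * 9 = 63

63


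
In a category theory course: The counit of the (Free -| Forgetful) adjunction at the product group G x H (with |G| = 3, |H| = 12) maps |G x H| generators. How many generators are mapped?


The counit epsilon_K: F(U(K)) -> K of the Free-Forgetful adjunction
maps |K| generators of F(U(K)) into K. For K = G x H (the product group),
|G x H| = |G| * |H|.
Total generators mapped = 3 * 12 = 36.

36


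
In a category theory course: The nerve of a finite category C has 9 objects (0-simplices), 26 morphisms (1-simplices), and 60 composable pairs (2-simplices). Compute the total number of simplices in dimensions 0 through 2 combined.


The 2-skeleton of the nerve N(C) consists of simplices in dimensions 0, 1, 2:
  |N(C)_0| = 9 (objects)
  |N(C)_1| = 26 (morphisms)
  |N(C)_2| = 60 (composable pairs)
Total = 9 + 26 + 60 = 95

95


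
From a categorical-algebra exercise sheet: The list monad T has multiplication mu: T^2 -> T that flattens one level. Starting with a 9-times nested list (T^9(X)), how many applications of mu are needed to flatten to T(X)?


Each application of mu: T^2 -> T removes one layer of nesting.
Starting at depth 9 (i.e., T^9(X)), we need to reach T(X).
Number of mu applications = 9 - 1 = 8

8


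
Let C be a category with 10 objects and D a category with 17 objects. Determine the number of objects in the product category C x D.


The product category C x D has objects that are pairs (c, d).
Number of pairs = |Ob(C)| * |Ob(D)| = 10 * 17 = 170

170


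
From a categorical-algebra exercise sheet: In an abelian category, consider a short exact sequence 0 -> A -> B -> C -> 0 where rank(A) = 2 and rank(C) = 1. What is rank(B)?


For a short exact sequence 0 -> A -> B -> C -> 0,
rank is additive: rank(B) = rank(A) + rank(C).
rank(B) = 2 + 1 = 3

3


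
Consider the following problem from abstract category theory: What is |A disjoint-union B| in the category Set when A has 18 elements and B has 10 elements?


In Set, the coproduct A + B is the disjoint union.
|A + B| = |A| + |B| = 18 + 10 = 28

28


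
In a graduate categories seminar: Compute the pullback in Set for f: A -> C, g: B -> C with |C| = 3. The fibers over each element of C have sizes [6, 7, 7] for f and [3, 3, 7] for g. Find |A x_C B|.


The pullback A x_C B consists of pairs (a, b) with f(a) = g(b).
For each element c in C, the fiber product has |f^-1(c)| * |g^-1(c)| elements.
Summing over C: 6 * 3 + 7 * 3 + 7 * 7
= 18 + 21 + 49 = 88

88


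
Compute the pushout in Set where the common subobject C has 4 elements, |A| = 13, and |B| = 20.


The pushout A +_C B identifies the images of C in A and B.
|A +_C B| = |A| + |B| - |C| (for injections).
= 13 + 20 - 4 = 29

29


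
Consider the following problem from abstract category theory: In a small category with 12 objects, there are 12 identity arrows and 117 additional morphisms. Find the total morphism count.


Each object has an identity morphism, giving 12 identities.
Adding the 117 non-identity morphisms:
Total = 12 + 117 = 129

129


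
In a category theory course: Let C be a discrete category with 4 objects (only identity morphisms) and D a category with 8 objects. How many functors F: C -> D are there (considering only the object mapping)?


A functor from a discrete category C to D is determined by
where each object maps. Each of the 4 objects of C can map
to any of the 8 objects of D independently.
Number of functors = 8^4 = 4096

4096


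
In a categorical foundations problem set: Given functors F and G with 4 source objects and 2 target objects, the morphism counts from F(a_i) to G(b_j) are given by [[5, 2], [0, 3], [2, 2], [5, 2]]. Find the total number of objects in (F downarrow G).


Objects of (F downarrow G) are triples (a, b, h: F(a)->G(b)).
The count equals the sum of all entries in the hom-matrix.
sum(row 0) = 7
sum(row 1) = 3
sum(row 2) = 4
sum(row 3) = 7
Grand total = 21

21


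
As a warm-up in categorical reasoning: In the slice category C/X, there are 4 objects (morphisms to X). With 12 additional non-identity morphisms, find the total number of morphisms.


In the slice category C/X, objects are morphisms to X.
Identity morphisms: 4 (one per object of C/X).
Non-identity morphisms: 12.
Total = 4 + 12 = 16

16


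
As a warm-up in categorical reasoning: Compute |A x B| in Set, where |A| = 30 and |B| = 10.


In Set, the product A x B is the Cartesian product.
By the universal property, |A x B| = |A| * |B|.
|A x B| = 30 * 10 = 300

300


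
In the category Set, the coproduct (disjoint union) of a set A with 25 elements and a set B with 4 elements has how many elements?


In Set, the coproduct A + B is the disjoint union.
|A + B| = |A| + |B| = 25 + 4 = 29

29


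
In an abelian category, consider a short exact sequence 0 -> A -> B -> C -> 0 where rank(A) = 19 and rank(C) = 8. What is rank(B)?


For a short exact sequence 0 -> A -> B -> C -> 0,
rank is additive: rank(B) = rank(A) + rank(C).
rank(B) = 19 + 8 = 27

27


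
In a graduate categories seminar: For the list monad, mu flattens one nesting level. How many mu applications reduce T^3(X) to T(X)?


Each application of mu: T^2 -> T removes one layer of nesting.
Starting at depth 3 (i.e., T^3(X)), we need to reach T(X).
Number of mu applications = 3 - 1 = 2

2


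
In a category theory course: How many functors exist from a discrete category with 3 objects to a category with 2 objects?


A functor from a discrete category C to D is determined by
where each object maps. Each of the 3 objects of C can map
to any of the 2 objects of D independently.
Number of functors = 2^3 = 8

8


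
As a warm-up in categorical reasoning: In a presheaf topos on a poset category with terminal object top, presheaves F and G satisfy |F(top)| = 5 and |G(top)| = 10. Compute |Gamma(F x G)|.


Global sections of a presheaf on a poset with terminal top satisfy
Gamma(H) ~ H(top). Presheaves admit pointwise products, so
(F x G)(top) = F(top) x G(top) (Cartesian product).
|Gamma(F x G)| = |F(top)| * |G(top)| = 5 * 10 = 50.

50


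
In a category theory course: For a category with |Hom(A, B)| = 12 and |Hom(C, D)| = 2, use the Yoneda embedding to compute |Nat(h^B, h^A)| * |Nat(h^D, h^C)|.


By the Yoneda lemma, Nat(h^B, h^A) is isomorphic to Hom(A, B),
so |Nat(h^B, h^A)| = |Hom(A, B)| and |Nat(h^D, h^C)| = |Hom(C, D)|.
|Hom(A, B)| = 12, |Hom(C, D)| = 2.
|Nat(h^B, h^A) x Nat(h^D, h^C)| = 12 * 2 = 24

24


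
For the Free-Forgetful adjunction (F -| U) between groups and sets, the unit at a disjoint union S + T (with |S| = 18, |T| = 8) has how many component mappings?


The unit eta_X: X -> U(F(X)) of the Free-Forgetful adjunction
maps each element of X to a generator of F(X). For X = S + T (disjoint
union in Set), |S + T| = |S| + |T|.
Total mappings = 18 + 8 = 26.

26


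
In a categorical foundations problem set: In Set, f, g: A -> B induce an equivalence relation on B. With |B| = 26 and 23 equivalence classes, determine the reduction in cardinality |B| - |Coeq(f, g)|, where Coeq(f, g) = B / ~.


The coequalizer Coeq(f, g) = B / ~ has one element per equivalence class.
|B| = 26, |Coeq(f, g)| = 23.
|B| - |Coeq(f, g)| = 26 - 23 = 3.

3


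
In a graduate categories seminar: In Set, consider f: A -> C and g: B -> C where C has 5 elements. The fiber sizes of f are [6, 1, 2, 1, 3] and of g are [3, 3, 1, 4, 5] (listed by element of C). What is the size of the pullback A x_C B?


The pullback A x_C B consists of pairs (a, b) with f(a) = g(b).
For each element c in C, the fiber product has |f^-1(c)| * |g^-1(c)| elements.
Summing over C: 6 * 3 + 1 * 3 + 2 * 1 + 1 * 4 + 3 * 5
= 18 + 3 + 2 + 4 + 15 = 42

42


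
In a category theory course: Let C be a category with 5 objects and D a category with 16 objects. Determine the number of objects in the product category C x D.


The product category C x D has objects that are pairs (c, d).
Number of pairs = |Ob(C)| * |Ob(D)| = 5 * 16 = 80

80


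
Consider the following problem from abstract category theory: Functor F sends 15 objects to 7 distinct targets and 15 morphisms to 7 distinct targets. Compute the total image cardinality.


The image of F consists of distinct objects and distinct morphisms.
|Im(F)| on objects = 7
|Im(F)| on morphisms = 7
Total image cardinality = 7 + 7 = 14

14


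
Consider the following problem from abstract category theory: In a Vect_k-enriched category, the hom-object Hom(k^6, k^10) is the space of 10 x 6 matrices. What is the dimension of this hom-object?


In Vect-enriched categories, Hom(k^n, k^m) is the space of m x n matrices.
dim(Hom(k^6, k^10)) = 10 * 6 = 60

60


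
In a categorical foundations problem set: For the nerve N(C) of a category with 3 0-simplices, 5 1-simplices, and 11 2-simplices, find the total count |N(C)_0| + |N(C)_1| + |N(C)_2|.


The 2-skeleton of the nerve N(C) consists of simplices in dimensions 0, 1, 2:
  |N(C)_0| = 3 (objects)
  |N(C)_1| = 5 (morphisms)
  |N(C)_2| = 11 (composable pairs)
Total = 3 + 5 + 11 = 19

19


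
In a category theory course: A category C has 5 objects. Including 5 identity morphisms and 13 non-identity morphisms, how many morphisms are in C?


Each object has an identity morphism, giving 5 identities.
Adding the 13 non-identity morphisms:
Total = 5 + 13 = 18

18


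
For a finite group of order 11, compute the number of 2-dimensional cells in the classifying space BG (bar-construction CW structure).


In the bar-construction CW model of BG, the n-cells are indexed by
n-tuples [g_1|...|g_n] of non-identity elements of G (degenerate
simplices with some g_i = e do not contribute cells), so there are
(|G| - 1)^n n-cells.
For dim = 2 with |G| = 11:
cells = (11 - 1)^2 = 10^2 = 100

100


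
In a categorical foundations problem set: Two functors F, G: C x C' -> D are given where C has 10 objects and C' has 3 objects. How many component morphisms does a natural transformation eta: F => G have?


A natural transformation eta: F => G assigns one component morphism per
object of the domain category.
The domain is the product category C x C', so
|Ob(C x C')| = |Ob(C)| * |Ob(C')| = 10 * 3 = 30.
Therefore eta has 30 component morphisms.

30


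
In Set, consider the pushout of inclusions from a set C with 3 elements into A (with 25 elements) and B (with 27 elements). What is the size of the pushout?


The pushout A +_C B identifies the images of C in A and B.
|A +_C B| = |A| + |B| - |C| (for injections).
= 25 + 27 - 3 = 49

49


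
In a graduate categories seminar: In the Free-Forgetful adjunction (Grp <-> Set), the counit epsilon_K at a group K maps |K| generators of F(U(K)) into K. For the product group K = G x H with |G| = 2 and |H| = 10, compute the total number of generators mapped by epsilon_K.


The counit epsilon_K: F(U(K)) -> K of the Free-Forgetful adjunction
maps |K| generators of F(U(K)) into K. For K = G x H (the product group),
|G x H| = |G| * |H|.
Total generators mapped = 2 * 10 = 20.

20


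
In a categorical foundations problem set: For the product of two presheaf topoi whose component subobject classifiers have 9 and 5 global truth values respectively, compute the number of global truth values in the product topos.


In a product of presheaf topoi E_1 x E_2, the subobject classifier
is Omega = Omega_1 x Omega_2 (componentwise), so
|Omega(top)| = |Omega_1(top_1)| * |Omega_2(top_2)|.
= 9 * 5 = 45.

45


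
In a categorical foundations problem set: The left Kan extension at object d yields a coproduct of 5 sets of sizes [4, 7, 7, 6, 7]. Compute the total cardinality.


Pointwise, the left Kan extension (Lan_F H)(d) is the colimit, indexed
by the comma category (F downarrow d), of H composed with the
projection (F downarrow d) -> C. Here that colimit is given
as a coproduct (disjoint union) of sets, so its cardinality is the
sum of the sizes of the summands.
Coproduct of sets with sizes: 4 + 7 + 7 + 6 + 7
= 31

31


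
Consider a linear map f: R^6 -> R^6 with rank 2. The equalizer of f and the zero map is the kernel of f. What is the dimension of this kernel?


The equalizer of f and the zero map is ker(f).
By the rank-nullity theorem: dim(ker(f)) = dim(domain) - rank(f).
dim(ker(f)) = 6 - 2 = 4

4


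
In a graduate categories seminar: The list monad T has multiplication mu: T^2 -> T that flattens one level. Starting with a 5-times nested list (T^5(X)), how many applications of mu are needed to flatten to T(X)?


Each application of mu: T^2 -> T removes one layer of nesting.
Starting at depth 5 (i.e., T^5(X)), we need to reach T(X).
Number of mu applications = 5 - 1 = 4

4


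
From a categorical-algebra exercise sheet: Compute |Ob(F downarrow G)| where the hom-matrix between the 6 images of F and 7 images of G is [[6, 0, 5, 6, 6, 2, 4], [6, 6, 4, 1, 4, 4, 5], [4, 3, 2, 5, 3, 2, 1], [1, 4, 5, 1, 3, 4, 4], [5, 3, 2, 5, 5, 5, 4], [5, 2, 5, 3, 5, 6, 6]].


Objects of (F downarrow G) are triples (a, b, h: F(a)->G(b)).
The count equals the sum of all entries in the hom-matrix.
sum(row 0) = 29
sum(row 1) = 30
sum(row 2) = 20
sum(row 3) = 22
sum(row 4) = 29
sum(row 5) = 32
Grand total = 162

162


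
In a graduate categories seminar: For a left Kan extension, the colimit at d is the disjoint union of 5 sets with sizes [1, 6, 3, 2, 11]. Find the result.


Pointwise, the left Kan extension (Lan_F H)(d) is the colimit, indexed
by the comma category (F downarrow d), of H composed with the
projection (F downarrow d) -> C. Here that colimit is given
as a coproduct (disjoint union) of sets, so its cardinality is the
sum of the sizes of the summands.
Coproduct of sets with sizes: 1 + 6 + 3 + 2 + 11
= 23

23


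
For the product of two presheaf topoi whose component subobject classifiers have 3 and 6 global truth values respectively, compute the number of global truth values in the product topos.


In a product of presheaf topoi E_1 x E_2, the subobject classifier
is Omega = Omega_1 x Omega_2 (componentwise), so
|Omega(top)| = |Omega_1(top_1)| * |Omega_2(top_2)|.
= 3 * 6 = 18.

18


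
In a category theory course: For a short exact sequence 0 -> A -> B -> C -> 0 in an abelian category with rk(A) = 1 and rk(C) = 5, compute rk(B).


For a short exact sequence 0 -> A -> B -> C -> 0,
rank is additive: rank(B) = rank(A) + rank(C).
rank(B) = 1 + 5 = 6

6


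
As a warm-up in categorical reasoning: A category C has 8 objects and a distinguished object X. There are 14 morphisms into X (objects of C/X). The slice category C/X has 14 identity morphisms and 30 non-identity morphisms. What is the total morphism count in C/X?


In the slice category C/X, objects are morphisms to X.
Identity morphisms: 14 (one per object of C/X).
Non-identity morphisms: 30.
Total = 14 + 30 = 44

44


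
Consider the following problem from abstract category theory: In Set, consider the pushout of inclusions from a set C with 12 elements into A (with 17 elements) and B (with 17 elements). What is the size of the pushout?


The pushout A +_C B identifies the images of C in A and B.
|A +_C B| = |A| + |B| - |C| (for injections).
= 17 + 17 - 12 = 22

22


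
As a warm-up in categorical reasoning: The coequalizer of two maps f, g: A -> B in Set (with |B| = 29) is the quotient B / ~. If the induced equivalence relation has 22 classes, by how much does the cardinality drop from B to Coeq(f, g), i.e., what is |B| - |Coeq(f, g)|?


The coequalizer Coeq(f, g) = B / ~ has one element per equivalence class.
|B| = 29, |Coeq(f, g)| = 22.
|B| - |Coeq(f, g)| = 29 - 22 = 7.

7


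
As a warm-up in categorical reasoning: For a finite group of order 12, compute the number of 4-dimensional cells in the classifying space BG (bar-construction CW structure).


In the bar-construction CW model of BG, the n-cells are indexed by
n-tuples [g_1|...|g_n] of non-identity elements of G (degenerate
simplices with some g_i = e do not contribute cells), so there are
(|G| - 1)^n n-cells.
For dim = 4 with |G| = 12:
cells = (12 - 1)^4 = 11^4 = 14641

14641


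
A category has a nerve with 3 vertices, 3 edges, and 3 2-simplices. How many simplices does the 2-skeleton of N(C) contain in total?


The 2-skeleton of the nerve N(C) consists of simplices in dimensions 0, 1, 2:
  |N(C)_0| = 3 (objects)
  |N(C)_1| = 3 (morphisms)
  |N(C)_2| = 3 (composable pairs)
Total = 3 + 3 + 3 = 9

9


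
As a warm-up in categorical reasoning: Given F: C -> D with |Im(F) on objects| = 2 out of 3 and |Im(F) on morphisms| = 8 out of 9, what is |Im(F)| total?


The image of F consists of distinct objects and distinct morphisms.
|Im(F)| on objects = 2
|Im(F)| on morphisms = 8
Total image cardinality = 2 + 8 = 10

10


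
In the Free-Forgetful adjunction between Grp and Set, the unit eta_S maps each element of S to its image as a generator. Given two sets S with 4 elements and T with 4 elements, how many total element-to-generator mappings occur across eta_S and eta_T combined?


The unit eta_X: X -> U(F(X)) of the Free-Forgetful adjunction
maps each element of X to a generator of F(X). For X = S + T (disjoint
union in Set), |S + T| = |S| + |T|.
Total mappings = 4 + 4 = 8.

8


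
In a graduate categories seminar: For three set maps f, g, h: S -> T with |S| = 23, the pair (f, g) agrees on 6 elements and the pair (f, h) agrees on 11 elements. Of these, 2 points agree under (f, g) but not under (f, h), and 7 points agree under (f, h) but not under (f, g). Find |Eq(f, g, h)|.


Eq(f, g, h) is the triple-agreement set: points in S where all three
maps take the same value. Using inclusion-exclusion on the pairwise data:
Pair (f, g) agrees on 6 points; pair (f, h) on 11 points.
Points agreeing under (f, g) but not (f, h) = 2; under (f, h) but not (f, g) = 7.
Triple-agreement = agreement-in-(f, g) minus points that agree under (f, g) but not (f, h):
|Eq(f, g, h)| = 6 - 2 = 4
(cross-check via (f, h): 11 - 7 = 4.)

4


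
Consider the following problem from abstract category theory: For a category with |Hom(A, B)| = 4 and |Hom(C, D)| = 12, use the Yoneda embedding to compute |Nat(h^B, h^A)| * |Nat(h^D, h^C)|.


By the Yoneda lemma, Nat(h^B, h^A) is isomorphic to Hom(A, B),
so |Nat(h^B, h^A)| = |Hom(A, B)| and |Nat(h^D, h^C)| = |Hom(C, D)|.
|Hom(A, B)| = 4, |Hom(C, D)| = 12.
|Nat(h^B, h^A) x Nat(h^D, h^C)| = 4 * 12 = 48

48


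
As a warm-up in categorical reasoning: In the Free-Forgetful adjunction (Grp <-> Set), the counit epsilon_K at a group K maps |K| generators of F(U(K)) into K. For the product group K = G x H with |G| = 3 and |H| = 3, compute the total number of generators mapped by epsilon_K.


The counit epsilon_K: F(U(K)) -> K of the Free-Forgetful adjunction
maps |K| generators of F(U(K)) into K. For K = G x H (the product group),
|G x H| = |G| * |H|.
Total generators mapped = 3 * 3 = 9.

9


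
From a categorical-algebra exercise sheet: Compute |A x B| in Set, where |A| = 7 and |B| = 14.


In Set, the product A x B is the Cartesian product.
By the universal property, |A x B| = |A| * |B|.
|A x B| = 7 * 14 = 98

98


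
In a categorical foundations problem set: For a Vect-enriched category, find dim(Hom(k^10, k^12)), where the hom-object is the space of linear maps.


In Vect-enriched categories, Hom(k^n, k^m) is the space of m x n matrices.
dim(Hom(k^10, k^12)) = 12 * 10 = 120

120


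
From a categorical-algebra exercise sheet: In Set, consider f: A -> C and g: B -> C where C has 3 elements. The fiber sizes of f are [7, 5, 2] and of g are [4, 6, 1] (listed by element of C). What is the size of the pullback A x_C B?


The pullback A x_C B consists of pairs (a, b) with f(a) = g(b).
For each element c in C, the fiber product has |f^-1(c)| * |g^-1(c)| elements.
Summing over C: 7 * 4 + 5 * 6 + 2 * 1
= 28 + 30 + 2 = 60

60


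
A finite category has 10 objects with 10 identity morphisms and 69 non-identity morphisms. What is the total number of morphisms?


Each object has an identity morphism, giving 10 identities.
Adding the 69 non-identity morphisms:
Total = 10 + 69 = 79

79


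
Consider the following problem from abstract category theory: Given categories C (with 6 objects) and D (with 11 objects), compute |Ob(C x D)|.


The product category C x D has objects that are pairs (c, d).
Number of pairs = |Ob(C)| * |Ob(D)| = 6 * 11 = 66

66


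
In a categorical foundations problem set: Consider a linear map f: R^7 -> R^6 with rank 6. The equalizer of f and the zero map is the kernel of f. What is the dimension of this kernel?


The equalizer of f and the zero map is ker(f).
By the rank-nullity theorem: dim(ker(f)) = dim(domain) - rank(f).
dim(ker(f)) = 7 - 6 = 1

1


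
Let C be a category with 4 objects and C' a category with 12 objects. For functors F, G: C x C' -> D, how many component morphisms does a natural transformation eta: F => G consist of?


A natural transformation eta: F => G assigns one component morphism per
object of the domain category.
The domain is the product category C x C', so
|Ob(C x C')| = |Ob(C)| * |Ob(C')| = 4 * 12 = 48.
Therefore eta has 48 component morphisms.

48


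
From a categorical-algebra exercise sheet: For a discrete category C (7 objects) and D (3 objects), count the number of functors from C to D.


A functor from a discrete category C to D is determined by
where each object maps. Each of the 7 objects of C can map
to any of the 3 objects of D independently.
Number of functors = 3^7 = 2187

2187


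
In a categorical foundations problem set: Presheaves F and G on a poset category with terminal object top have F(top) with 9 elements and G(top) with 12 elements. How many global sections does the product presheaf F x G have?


Global sections of a presheaf on a poset with terminal top satisfy
Gamma(H) ~ H(top). Presheaves admit pointwise products, so
(F x G)(top) = F(top) x G(top) (Cartesian product).
|Gamma(F x G)| = |F(top)| * |G(top)| = 9 * 12 = 108.

108


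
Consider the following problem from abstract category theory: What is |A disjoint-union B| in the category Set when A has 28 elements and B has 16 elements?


In Set, the coproduct A + B is the disjoint union.
|A + B| = |A| + |B| = 28 + 16 = 44

44


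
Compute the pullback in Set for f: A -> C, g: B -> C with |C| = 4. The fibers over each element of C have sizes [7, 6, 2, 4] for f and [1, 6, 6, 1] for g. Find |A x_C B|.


The pullback A x_C B consists of pairs (a, b) with f(a) = g(b).
For each element c in C, the fiber product has |f^-1(c)| * |g^-1(c)| elements.
Summing over C: 7 * 1 + 6 * 6 + 2 * 6 + 4 * 1
= 7 + 36 + 12 + 4 = 59

59


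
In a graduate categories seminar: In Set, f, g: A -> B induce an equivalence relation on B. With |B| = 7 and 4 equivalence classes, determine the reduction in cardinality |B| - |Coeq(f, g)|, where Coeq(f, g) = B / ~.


The coequalizer Coeq(f, g) = B / ~ has one element per equivalence class.
|B| = 7, |Coeq(f, g)| = 4.
|B| - |Coeq(f, g)| = 7 - 4 = 3.

3


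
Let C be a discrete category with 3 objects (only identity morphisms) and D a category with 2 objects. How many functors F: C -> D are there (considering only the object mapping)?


A functor from a discrete category C to D is determined by
where each object maps. Each of the 3 objects of C can map
to any of the 2 objects of D independently.
Number of functors = 2^3 = 8

8


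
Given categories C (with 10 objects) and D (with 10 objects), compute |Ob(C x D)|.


The product category C x D has objects that are pairs (c, d).
Number of pairs = |Ob(C)| * |Ob(D)| = 10 * 10 = 100

100


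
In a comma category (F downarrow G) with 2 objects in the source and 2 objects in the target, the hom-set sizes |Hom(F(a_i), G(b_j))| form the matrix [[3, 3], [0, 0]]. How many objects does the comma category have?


Objects of (F downarrow G) are triples (a, b, h: F(a)->G(b)).
The count equals the sum of all entries in the hom-matrix.
sum(row 0) = 6
sum(row 1) = 0
Grand total = 6

6


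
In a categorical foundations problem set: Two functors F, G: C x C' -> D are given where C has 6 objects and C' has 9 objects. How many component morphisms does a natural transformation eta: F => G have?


A natural transformation eta: F => G assigns one component morphism per
object of the domain category.
The domain is the product category C x C', so
|Ob(C x C')| = |Ob(C)| * |Ob(C')| = 6 * 9 = 54.
Therefore eta has 54 component morphisms.

54


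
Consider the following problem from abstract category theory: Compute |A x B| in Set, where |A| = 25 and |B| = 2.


In Set, the product A x B is the Cartesian product.
By the universal property, |A x B| = |A| * |B|.
|A x B| = 25 * 2 = 50

50


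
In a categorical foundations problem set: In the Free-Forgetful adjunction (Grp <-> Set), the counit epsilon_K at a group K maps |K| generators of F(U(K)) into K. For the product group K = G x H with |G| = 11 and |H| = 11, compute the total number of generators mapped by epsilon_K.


The counit epsilon_K: F(U(K)) -> K of the Free-Forgetful adjunction
maps |K| generators of F(U(K)) into K. For K = G x H (the product group),
|G x H| = |G| * |H|.
Total generators mapped = 11 * 11 = 121.

121


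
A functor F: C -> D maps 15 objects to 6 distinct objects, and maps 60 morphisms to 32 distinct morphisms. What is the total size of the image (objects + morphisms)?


The image of F consists of distinct objects and distinct morphisms.
|Im(F)| on objects = 6
|Im(F)| on morphisms = 32
Total image cardinality = 6 + 32 = 38

38


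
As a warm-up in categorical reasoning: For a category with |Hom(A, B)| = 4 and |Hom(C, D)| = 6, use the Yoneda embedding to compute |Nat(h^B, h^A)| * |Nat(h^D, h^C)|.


By the Yoneda lemma, Nat(h^B, h^A) is isomorphic to Hom(A, B),
so |Nat(h^B, h^A)| = |Hom(A, B)| and |Nat(h^D, h^C)| = |Hom(C, D)|.
|Hom(A, B)| = 4, |Hom(C, D)| = 6.
|Nat(h^B, h^A) x Nat(h^D, h^C)| = 4 * 6 = 24

24


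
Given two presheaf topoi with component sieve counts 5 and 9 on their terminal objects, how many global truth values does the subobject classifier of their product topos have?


In a product of presheaf topoi E_1 x E_2, the subobject classifier
is Omega = Omega_1 x Omega_2 (componentwise), so
|Omega(top)| = |Omega_1(top_1)| * |Omega_2(top_2)|.
= 5 * 9 = 45.

45


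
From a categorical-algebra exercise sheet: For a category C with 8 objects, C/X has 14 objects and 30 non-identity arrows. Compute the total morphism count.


In the slice category C/X, objects are morphisms to X.
Identity morphisms: 14 (one per object of C/X).
Non-identity morphisms: 30.
Total = 14 + 30 = 44

44


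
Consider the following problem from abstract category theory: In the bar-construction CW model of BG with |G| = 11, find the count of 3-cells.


In the bar-construction CW model of BG, the n-cells are indexed by
n-tuples [g_1|...|g_n] of non-identity elements of G (degenerate
simplices with some g_i = e do not contribute cells), so there are
(|G| - 1)^n n-cells.
For dim = 3 with |G| = 11:
cells = (11 - 1)^3 = 10^3 = 1000

1000


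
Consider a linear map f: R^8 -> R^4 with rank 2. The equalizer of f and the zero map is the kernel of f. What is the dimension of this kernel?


The equalizer of f and the zero map is ker(f).
By the rank-nullity theorem: dim(ker(f)) = dim(domain) - rank(f).
dim(ker(f)) = 8 - 2 = 6

6


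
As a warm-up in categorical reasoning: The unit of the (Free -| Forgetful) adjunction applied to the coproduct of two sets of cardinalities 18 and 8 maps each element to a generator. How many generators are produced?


The unit eta_X: X -> U(F(X)) of the Free-Forgetful adjunction
maps each element of X to a generator of F(X). For X = S + T (disjoint
union in Set), |S + T| = |S| + |T|.
Total mappings = 18 + 8 = 26.

26


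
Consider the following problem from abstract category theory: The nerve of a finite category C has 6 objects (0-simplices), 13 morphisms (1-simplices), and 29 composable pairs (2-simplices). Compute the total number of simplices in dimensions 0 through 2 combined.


The 2-skeleton of the nerve N(C) consists of simplices in dimensions 0, 1, 2:
  |N(C)_0| = 6 (objects)
  |N(C)_1| = 13 (morphisms)
  |N(C)_2| = 29 (composable pairs)
Total = 6 + 13 + 29 = 48

48


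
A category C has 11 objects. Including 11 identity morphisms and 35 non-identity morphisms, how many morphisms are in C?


Each object has an identity morphism, giving 11 identities.
Adding the 35 non-identity morphisms:
Total = 11 + 35 = 46

46


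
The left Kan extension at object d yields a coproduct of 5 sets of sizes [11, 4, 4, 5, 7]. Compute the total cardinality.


Pointwise, the left Kan extension (Lan_F H)(d) is the colimit, indexed
by the comma category (F downarrow d), of H composed with the
projection (F downarrow d) -> C. Here that colimit is given
as a coproduct (disjoint union) of sets, so its cardinality is the
sum of the sizes of the summands.
Coproduct of sets with sizes: 11 + 4 + 4 + 5 + 7
= 31

31


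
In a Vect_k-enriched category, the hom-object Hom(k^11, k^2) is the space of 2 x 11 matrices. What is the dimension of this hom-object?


In Vect-enriched categories, Hom(k^n, k^m) is the space of m x n matrices.
dim(Hom(k^11, k^2)) = 2 * 11 = 22

22


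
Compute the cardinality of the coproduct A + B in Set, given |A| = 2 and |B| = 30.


In Set, the coproduct A + B is the disjoint union.
|A + B| = |A| + |B| = 2 + 30 = 32

32


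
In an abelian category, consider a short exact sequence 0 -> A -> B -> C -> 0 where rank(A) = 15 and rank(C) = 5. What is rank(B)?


For a short exact sequence 0 -> A -> B -> C -> 0,
rank is additive: rank(B) = rank(A) + rank(C).
rank(B) = 15 + 5 = 20

20


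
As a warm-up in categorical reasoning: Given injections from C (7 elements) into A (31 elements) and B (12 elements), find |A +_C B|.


The pushout A +_C B identifies the images of C in A and B.
|A +_C B| = |A| + |B| - |C| (for injections).
= 31 + 12 - 7 = 36

36


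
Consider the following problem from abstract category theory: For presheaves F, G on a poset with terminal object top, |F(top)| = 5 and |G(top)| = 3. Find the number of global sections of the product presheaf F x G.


Global sections of a presheaf on a poset with terminal top satisfy
Gamma(H) ~ H(top). Presheaves admit pointwise products, so
(F x G)(top) = F(top) x G(top) (Cartesian product).
|Gamma(F x G)| = |F(top)| * |G(top)| = 5 * 3 = 15.

15


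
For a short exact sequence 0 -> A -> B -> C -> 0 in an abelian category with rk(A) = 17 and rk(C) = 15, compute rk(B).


For a short exact sequence 0 -> A -> B -> C -> 0,
rank is additive: rank(B) = rank(A) + rank(C).
rank(B) = 17 + 15 = 32

32


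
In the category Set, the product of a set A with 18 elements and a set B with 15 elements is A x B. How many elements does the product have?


In Set, the product A x B is the Cartesian product.
By the universal property, |A x B| = |A| * |B|.
|A x B| = 18 * 15 = 270

270


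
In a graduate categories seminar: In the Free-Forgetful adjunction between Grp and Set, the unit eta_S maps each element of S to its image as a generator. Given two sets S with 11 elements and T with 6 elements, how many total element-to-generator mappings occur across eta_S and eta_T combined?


The unit eta_X: X -> U(F(X)) of the Free-Forgetful adjunction
maps each element of X to a generator of F(X). For X = S + T (disjoint
union in Set), |S + T| = |S| + |T|.
Total mappings = 11 + 6 = 17.

17


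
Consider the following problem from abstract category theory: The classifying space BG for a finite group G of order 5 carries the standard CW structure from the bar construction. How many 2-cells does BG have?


In the bar-construction CW model of BG, the n-cells are indexed by
n-tuples [g_1|...|g_n] of non-identity elements of G (degenerate
simplices with some g_i = e do not contribute cells), so there are
(|G| - 1)^n n-cells.
For dim = 2 with |G| = 5:
cells = (5 - 1)^2 = 4^2 = 16

16


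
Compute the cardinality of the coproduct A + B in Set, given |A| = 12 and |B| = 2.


In Set, the coproduct A + B is the disjoint union.
|A + B| = |A| + |B| = 12 + 2 = 14

14


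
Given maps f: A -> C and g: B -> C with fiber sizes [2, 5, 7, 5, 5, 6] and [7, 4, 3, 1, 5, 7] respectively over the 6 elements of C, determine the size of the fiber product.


The pullback A x_C B consists of pairs (a, b) with f(a) = g(b).
For each element c in C, the fiber product has |f^-1(c)| * |g^-1(c)| elements.
Summing over C: 2 * 7 + 5 * 4 + 7 * 3 + 5 * 1 + 5 * 5 + 6 * 7
= 14 + 20 + 21 + 5 + 25 + 42 = 127

127


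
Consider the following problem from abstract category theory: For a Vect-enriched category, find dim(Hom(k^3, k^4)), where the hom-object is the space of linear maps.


In Vect-enriched categories, Hom(k^n, k^m) is the space of m x n matrices.
dim(Hom(k^3, k^4)) = 4 * 3 = 12

12


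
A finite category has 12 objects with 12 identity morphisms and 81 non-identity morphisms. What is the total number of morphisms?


Each object has an identity morphism, giving 12 identities.
Adding the 81 non-identity morphisms:
Total = 12 + 81 = 93

93


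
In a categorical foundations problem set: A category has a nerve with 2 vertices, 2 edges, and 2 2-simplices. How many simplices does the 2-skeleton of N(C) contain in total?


The 2-skeleton of the nerve N(C) consists of simplices in dimensions 0, 1, 2:
  |N(C)_0| = 2 (objects)
  |N(C)_1| = 2 (morphisms)
  |N(C)_2| = 2 (composable pairs)
Total = 2 + 2 + 2 = 6

6


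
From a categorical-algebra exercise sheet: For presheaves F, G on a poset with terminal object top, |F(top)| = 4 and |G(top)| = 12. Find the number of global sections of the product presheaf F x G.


Global sections of a presheaf on a poset with terminal top satisfy
Gamma(H) ~ H(top). Presheaves admit pointwise products, so
(F x G)(top) = F(top) x G(top) (Cartesian product).
|Gamma(F x G)| = |F(top)| * |G(top)| = 4 * 12 = 48.

48


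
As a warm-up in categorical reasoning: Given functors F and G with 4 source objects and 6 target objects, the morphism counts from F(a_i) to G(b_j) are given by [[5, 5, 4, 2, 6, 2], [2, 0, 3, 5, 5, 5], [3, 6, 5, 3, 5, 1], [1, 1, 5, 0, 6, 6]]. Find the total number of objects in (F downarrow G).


Objects of (F downarrow G) are triples (a, b, h: F(a)->G(b)).
The count equals the sum of all entries in the hom-matrix.
sum(row 0) = 24
sum(row 1) = 20
sum(row 2) = 23
sum(row 3) = 19
Grand total = 86

86


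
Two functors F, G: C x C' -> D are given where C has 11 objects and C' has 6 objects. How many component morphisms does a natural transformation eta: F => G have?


A natural transformation eta: F => G assigns one component morphism per
object of the domain category.
The domain is the product category C x C', so
|Ob(C x C')| = |Ob(C)| * |Ob(C')| = 11 * 6 = 66.
Therefore eta has 66 component morphisms.

66


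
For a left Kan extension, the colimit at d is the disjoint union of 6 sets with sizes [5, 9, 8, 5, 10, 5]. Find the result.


Pointwise, the left Kan extension (Lan_F H)(d) is the colimit, indexed
by the comma category (F downarrow d), of H composed with the
projection (F downarrow d) -> C. Here that colimit is given
as a coproduct (disjoint union) of sets, so its cardinality is the
sum of the sizes of the summands.
Coproduct of sets with sizes: 5 + 9 + 8 + 5 + 10 + 5
= 42

42


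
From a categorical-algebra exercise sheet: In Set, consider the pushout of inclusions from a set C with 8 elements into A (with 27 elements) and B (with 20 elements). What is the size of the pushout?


The pushout A +_C B identifies the images of C in A and B.
|A +_C B| = |A| + |B| - |C| (for injections).
= 27 + 20 - 8 = 39

39


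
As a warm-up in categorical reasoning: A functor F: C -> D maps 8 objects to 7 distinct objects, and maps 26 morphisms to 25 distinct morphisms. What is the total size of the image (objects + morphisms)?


The image of F consists of distinct objects and distinct morphisms.
|Im(F)| on objects = 7
|Im(F)| on morphisms = 25
Total image cardinality = 7 + 25 = 32

32


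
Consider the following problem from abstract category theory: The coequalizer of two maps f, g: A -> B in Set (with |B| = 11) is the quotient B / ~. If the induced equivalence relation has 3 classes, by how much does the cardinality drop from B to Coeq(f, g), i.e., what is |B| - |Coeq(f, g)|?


The coequalizer Coeq(f, g) = B / ~ has one element per equivalence class.
|B| = 11, |Coeq(f, g)| = 3.
|B| - |Coeq(f, g)| = 11 - 3 = 8.

8


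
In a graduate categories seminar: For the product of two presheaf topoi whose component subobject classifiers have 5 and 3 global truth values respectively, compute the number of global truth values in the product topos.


In a product of presheaf topoi E_1 x E_2, the subobject classifier
is Omega = Omega_1 x Omega_2 (componentwise), so
|Omega(top)| = |Omega_1(top_1)| * |Omega_2(top_2)|.
= 5 * 3 = 15.

15


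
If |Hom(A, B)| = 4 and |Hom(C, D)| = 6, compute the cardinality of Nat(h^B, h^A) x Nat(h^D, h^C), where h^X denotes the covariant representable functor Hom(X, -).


By the Yoneda lemma, Nat(h^B, h^A) is isomorphic to Hom(A, B),
so |Nat(h^B, h^A)| = |Hom(A, B)| and |Nat(h^D, h^C)| = |Hom(C, D)|.
|Hom(A, B)| = 4, |Hom(C, D)| = 6.
|Nat(h^B, h^A) x Nat(h^D, h^C)| = 4 * 6 = 24

24


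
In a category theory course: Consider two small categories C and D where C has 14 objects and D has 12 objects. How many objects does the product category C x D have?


The product category C x D has objects that are pairs (c, d).
Number of pairs = |Ob(C)| * |Ob(D)| = 14 * 12 = 168

168


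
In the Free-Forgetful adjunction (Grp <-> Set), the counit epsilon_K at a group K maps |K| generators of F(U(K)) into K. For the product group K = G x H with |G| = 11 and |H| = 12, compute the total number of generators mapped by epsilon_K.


The counit epsilon_K: F(U(K)) -> K of the Free-Forgetful adjunction
maps |K| generators of F(U(K)) into K. For K = G x H (the product group),
|G x H| = |G| * |H|.
Total generators mapped = 11 * 12 = 132.

132


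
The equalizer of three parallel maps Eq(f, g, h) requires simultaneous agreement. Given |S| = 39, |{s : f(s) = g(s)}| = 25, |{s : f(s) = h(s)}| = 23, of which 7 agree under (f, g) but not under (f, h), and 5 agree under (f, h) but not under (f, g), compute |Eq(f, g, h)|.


Eq(f, g, h) is the triple-agreement set: points in S where all three
maps take the same value. Using inclusion-exclusion on the pairwise data:
Pair (f, g) agrees on 25 points; pair (f, h) on 23 points.
Points agreeing under (f, g) but not (f, h) = 7; under (f, h) but not (f, g) = 5.
Triple-agreement = agreement-in-(f, g) minus points that agree under (f, g) but not (f, h):
|Eq(f, g, h)| = 25 - 7 = 18
(cross-check via (f, h): 23 - 5 = 18.)

18


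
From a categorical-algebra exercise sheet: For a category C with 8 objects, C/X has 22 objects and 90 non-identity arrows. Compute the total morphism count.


In the slice category C/X, objects are morphisms to X.
Identity morphisms: 22 (one per object of C/X).
Non-identity morphisms: 90.
Total = 22 + 90 = 112

112


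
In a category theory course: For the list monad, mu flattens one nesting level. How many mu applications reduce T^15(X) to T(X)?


Each application of mu: T^2 -> T removes one layer of nesting.
Starting at depth 15 (i.e., T^15(X)), we need to reach T(X).
Number of mu applications = 15 - 1 = 14

14


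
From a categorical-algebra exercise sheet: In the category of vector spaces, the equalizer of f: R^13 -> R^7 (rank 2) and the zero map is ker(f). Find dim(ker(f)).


The equalizer of f and the zero map is ker(f).
By the rank-nullity theorem: dim(ker(f)) = dim(domain) - rank(f).
dim(ker(f)) = 13 - 2 = 11

11
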